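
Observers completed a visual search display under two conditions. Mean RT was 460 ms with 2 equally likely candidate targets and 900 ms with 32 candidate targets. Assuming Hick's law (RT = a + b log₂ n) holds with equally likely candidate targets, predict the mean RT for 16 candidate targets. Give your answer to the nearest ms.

790 ms

Fit slope and intercept:
  b = (900 − 460) / (log₂ 32 − log₂ 2) = 440 / (5 − 1) = 110 ms/bit
  a = 460 − 110 × 1 = 350 ms
Then RT(16) = 350 + 110 × log₂ 16 = 350 + 110 × 4 ≈ 790.000 ms.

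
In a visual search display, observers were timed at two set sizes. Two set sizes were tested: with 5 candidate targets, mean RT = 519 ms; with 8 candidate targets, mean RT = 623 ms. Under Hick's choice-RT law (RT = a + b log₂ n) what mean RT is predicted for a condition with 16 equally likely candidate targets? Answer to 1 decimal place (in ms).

776.4 ms

RT is linear in log₂ n, so two points fix the line:
  b = (623 − 519) / (log₂ 8 − log₂ 5) = 104 / (3 − 2.3219) = 153.376 ms/bit
  a = 519 − 153.376 × 2.3219 = 162.872 ms
Then RT(16) = 162.872 + 153.376 × log₂ 16 = 162.872 + 153.376 × 4 ≈ 776.376 ms.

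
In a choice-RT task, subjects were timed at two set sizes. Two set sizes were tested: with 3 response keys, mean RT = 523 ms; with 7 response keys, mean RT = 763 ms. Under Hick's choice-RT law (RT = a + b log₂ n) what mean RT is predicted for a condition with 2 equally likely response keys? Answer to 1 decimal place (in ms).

408.2 ms

With log₂ n on the abscissa the relation is linear; from the two conditions:
  b = (763 − 523) / (log₂ 7 − log₂ 3) = 240 / (2.8074 − 1.5850) = 196.336 ms/bit
  a = 523 − 196.336 × 1.5850 = 211.814 ms
Then RT(2) = 211.814 + 196.336 × log₂ 2 = 211.814 + 196.336 × 1 ≈ 408.151 ms.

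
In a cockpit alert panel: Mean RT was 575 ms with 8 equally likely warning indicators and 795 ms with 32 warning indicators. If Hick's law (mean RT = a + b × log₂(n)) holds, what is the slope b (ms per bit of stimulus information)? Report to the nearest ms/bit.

Slope: b = (795 − 575) / (log₂ 32 − log₂ 8) = 220/2.0000 = 110 ms/bit.

110 ms/bit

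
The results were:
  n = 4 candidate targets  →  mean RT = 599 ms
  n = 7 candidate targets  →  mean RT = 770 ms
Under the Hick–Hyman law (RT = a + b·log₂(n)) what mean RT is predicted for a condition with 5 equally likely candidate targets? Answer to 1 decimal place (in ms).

Fit slope and intercept:
  b = (770 − 599) / (log₂ 7 − log₂ 4) = 171 / (2.8074 − 2) = 211.803 ms/bit
  a = 599 − 211.803 × 2 = 175.394 ms
Then RT(5) = 175.394 + 211.803 × log₂ 5 = 175.394 + 211.803 × 2.3219 ≈ 667.185 ms.

667.2 ms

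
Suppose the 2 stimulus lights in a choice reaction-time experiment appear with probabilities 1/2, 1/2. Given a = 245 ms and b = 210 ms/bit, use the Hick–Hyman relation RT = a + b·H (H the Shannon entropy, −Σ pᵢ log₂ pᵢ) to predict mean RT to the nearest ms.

Each term −pᵢ log₂ pᵢ: 0.5·1 + 0.5·1; summed, H = 1.000 bits.
Mean RT = a + bH = 245 + 210·1.000 = 455.00 ms.

455 ms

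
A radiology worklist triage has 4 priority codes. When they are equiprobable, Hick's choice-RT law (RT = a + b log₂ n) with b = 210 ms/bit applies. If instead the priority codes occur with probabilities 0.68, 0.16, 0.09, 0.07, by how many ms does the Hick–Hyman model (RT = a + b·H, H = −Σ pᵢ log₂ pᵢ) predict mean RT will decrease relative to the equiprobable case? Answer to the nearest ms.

The RT saving is b·ΔH. Equiprobable H₀ = log₂(4) = 2.0000 bits; with the given probabilities H = 1.3826 bits.
b·(H₀ − H) = 210 × (2.0000 − 1.3826) = 129.66 ms.

130 ms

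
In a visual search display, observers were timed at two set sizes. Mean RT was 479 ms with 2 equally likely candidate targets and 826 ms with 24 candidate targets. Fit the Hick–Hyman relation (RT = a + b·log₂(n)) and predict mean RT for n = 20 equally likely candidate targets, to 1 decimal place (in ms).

800.5 ms

Fit slope and intercept:
  b = (826 − 479) / (log₂ 24 − log₂ 2) = 347 / (4.5850 − 1) = 96.793 ms/bit
  a = 479 − 96.793 × 1 = 382.207 ms
Then RT(20) = 382.207 + 96.793 × log₂ 20 = 382.207 + 96.793 × 4.3219 ≈ 800.540 ms.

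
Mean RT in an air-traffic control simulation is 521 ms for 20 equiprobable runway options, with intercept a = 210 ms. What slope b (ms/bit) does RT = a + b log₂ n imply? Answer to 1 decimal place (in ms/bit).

b = (521 − 210) / log₂(20) = 311 / 4.3219 = 71.959 ms/bit.

72.0 ms/bit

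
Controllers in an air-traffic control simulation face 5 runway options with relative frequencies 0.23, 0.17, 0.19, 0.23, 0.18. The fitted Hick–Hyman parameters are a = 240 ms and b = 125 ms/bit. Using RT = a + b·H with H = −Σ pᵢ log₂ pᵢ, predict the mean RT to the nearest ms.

Entropy contributions −pᵢ log₂ pᵢ: 0.4877, 0.4346, 0.4552, 0.4877, 0.4453; sum H = 2.3105 bits.
RT = a + bH = 240 + 125·2.3105 = 528.81 ms.

529 ms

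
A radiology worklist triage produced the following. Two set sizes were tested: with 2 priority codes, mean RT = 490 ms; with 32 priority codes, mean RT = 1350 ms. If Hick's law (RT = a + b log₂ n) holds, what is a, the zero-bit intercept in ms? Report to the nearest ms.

The slope on a log₂ axis is (1350 − 490) / (5 − 1) = 215 ms/bit.
a = RT₁ − b·log₂ n₁ = 490 − 215 × 1 = 275.000 ms.

275 ms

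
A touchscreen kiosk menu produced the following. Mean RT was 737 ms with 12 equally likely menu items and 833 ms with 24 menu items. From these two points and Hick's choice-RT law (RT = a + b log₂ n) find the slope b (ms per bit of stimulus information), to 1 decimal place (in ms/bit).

Slope: b = (833 − 737) / (log₂ 24 − log₂ 12) = 96/1.0000 = 96.000 ms/bit.

96.0 ms/bit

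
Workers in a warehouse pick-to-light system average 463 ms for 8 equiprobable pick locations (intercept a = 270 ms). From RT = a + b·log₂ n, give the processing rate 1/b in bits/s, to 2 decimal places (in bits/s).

15.54 bits/s

Choice component = 463 − 270 = 193 ms over log₂(8) = 3 bits.
b = 193 / 3 = 64.333 ms/bit, so 1/b = 15.544 bits/s.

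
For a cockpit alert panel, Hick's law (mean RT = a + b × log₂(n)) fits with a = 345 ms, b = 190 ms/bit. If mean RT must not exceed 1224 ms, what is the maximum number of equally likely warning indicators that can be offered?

24

Information budget: (1224 − 345)/190 = 4.6263 bits, so n ≤ 2^4.6263 = 24.698 → at most 24.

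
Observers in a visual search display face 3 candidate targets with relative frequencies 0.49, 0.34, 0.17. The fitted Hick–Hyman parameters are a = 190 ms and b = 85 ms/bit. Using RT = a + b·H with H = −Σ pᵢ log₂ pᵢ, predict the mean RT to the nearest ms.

Entropy contributions −pᵢ log₂ pᵢ: 0.5043, 0.5292, 0.4346; sum H = 1.4680 bits.
RT = a + bH = 190 + 85·1.4680 = 314.78 ms.

315 ms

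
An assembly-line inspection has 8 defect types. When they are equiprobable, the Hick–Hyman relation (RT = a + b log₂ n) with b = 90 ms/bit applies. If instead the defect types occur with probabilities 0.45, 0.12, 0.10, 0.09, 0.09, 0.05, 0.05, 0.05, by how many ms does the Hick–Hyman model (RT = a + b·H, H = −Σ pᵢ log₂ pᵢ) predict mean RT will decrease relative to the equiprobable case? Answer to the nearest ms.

The RT saving is b·ΔH. Equiprobable H₀ = log₂(8) = 3.0000 bits; with the given probabilities H = 2.4913 bits.
b·(H₀ − H) = 90 × (3.0000 − 2.4913) = 45.79 ms.

46 ms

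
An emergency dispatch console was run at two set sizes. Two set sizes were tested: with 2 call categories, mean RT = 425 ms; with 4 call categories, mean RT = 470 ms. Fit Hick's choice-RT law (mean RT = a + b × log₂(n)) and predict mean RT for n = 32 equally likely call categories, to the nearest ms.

605 ms

Solve the two-equation system in a and b:
  b = (470 − 425) / (log₂ 4 − log₂ 2) = 45 / (2 − 1) = 45 ms/bit
  a = 425 − 45 × 1 = 380 ms
Then RT(32) = 380 + 45 × log₂ 32 = 380 + 45 × 5 ≈ 605.000 ms.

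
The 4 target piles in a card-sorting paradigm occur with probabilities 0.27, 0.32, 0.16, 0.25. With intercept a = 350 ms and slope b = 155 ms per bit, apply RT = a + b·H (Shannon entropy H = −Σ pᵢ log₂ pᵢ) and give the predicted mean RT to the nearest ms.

654 ms

H = 0.27·log₂(1/0.27) + 0.32·log₂(1/0.32) + 0.16·log₂(1/0.16) + 0.25·log₂(1/0.25) = 1.9591 bits.
RT = 350 + 155 × 1.9591 = 653.66 ms.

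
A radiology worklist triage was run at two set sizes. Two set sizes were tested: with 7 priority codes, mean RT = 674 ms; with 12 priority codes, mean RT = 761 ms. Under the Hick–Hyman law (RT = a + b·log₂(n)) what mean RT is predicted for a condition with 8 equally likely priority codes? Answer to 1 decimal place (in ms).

Fit slope and intercept:
  b = (761 − 674) / (log₂ 12 − log₂ 7) = 87 / (3.5850 − 2.8074) = 111.882 ms/bit
  a = 674 − 111.882 × 2.8074 = 359.909 ms
Then RT(8) = 359.909 + 111.882 × log₂ 8 = 359.909 + 111.882 × 3 ≈ 695.553 ms.

695.6 ms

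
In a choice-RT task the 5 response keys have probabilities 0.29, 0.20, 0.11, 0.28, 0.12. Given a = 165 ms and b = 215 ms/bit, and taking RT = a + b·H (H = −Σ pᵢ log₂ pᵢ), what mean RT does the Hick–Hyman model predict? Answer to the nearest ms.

Entropy contributions −pᵢ log₂ pᵢ: 0.5179, 0.4644, 0.3503, 0.5142, 0.3671; sum H = 2.2139 bits.
RT = a + bH = 165 + 215·2.2139 = 640.98 ms.

641 ms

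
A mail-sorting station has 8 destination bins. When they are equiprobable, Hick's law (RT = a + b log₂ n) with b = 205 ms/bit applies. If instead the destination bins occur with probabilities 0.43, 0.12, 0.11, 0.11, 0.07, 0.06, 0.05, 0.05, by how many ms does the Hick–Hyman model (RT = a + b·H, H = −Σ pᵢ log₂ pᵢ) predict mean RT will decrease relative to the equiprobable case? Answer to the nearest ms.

95 ms

The RT saving is b·ΔH. Equiprobable H₀ = log₂(8) = 3.0000 bits; with the given probabilities H = 2.5355 bits.
b·(H₀ − H) = 205 × (3.0000 − 2.5355) = 95.23 ms.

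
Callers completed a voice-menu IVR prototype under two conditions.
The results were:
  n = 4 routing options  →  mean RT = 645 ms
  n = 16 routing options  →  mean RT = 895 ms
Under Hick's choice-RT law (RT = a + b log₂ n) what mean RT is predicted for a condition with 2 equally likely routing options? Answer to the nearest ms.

Fit slope and intercept:
  b = (895 − 645) / (log₂ 16 − log₂ 4) = 250 / (4 − 2) = 125 ms/bit
  a = 645 − 125 × 2 = 395 ms
Then RT(2) = 395 + 125 × log₂ 2 = 395 + 125 × 1 ≈ 520.000 ms.

520 ms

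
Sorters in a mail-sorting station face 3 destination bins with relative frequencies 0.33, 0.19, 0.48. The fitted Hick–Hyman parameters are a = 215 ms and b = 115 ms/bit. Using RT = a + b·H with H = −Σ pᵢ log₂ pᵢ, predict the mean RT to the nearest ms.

H = 0.33·log₂(1/0.33) + 0.19·log₂(1/0.19) + 0.48·log₂(1/0.48) = 1.4913 bits.
RT = 215 + 115 × 1.4913 = 386.50 ms.

387 ms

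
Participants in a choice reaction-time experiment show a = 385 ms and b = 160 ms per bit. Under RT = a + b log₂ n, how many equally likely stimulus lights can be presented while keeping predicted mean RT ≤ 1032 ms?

Information budget: (1032 − 385)/160 = 4.0438 bits, so n ≤ 2^4.0438 = 16.493 → at most 16.

16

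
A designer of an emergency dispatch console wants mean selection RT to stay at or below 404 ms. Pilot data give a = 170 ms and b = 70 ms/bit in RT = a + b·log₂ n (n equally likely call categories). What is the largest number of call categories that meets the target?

10

Information budget: (404 − 170)/70 = 3.3429 bits, so n ≤ 2^3.3429 = 10.146 → at most 10.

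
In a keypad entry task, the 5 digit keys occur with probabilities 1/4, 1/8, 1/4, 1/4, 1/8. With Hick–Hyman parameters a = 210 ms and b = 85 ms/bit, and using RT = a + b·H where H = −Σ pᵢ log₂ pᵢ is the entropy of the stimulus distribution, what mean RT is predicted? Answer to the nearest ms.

401 ms

H = −Σ pᵢ log₂ pᵢ = 0.25·2 + 0.125·3 + 0.25·2 + 0.25·2 + 0.125·3 = 2.250 bits.
RT = 210 + 85 × 2.250 = 401.25 ms.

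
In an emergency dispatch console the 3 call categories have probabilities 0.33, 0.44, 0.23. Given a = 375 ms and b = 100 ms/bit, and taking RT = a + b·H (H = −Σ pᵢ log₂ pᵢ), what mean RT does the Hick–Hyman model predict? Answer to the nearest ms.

529 ms

Entropy contributions −pᵢ log₂ pᵢ: 0.5278, 0.5211, 0.4877; sum H = 1.5366 bits.
RT = a + bH = 375 + 100·1.5366 = 528.66 ms.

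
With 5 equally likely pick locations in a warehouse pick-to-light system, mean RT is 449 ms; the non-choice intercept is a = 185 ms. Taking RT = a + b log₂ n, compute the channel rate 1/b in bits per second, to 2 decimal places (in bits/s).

Choice component = 449 − 185 = 264 ms over log₂(5) = 2.3219 bits.
b = 264 / 2.3219 = 113.699 ms/bit, so 1/b = 8.795 bits/s.

8.80 bits/s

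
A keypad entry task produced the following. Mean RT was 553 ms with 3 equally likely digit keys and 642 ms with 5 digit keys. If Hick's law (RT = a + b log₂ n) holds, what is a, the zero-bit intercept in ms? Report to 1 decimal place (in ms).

The slope on a log₂ axis is (642 − 553) / (2.3219 − 1.5850) = 120.765 ms/bit.
Intercept: a = 553 − 120.765·log₂(3) = 361.591 ms.

361.6 ms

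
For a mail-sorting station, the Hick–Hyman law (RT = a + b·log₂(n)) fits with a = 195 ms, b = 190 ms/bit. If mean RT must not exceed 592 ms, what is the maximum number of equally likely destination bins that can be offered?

4

Set 195 + 190·log₂ n ≤ 592 → log₂ n ≤ (592 − 195)/190 = 2.0895.
So n ≤ 2^2.0895 = 4.256; the largest integer n is 4.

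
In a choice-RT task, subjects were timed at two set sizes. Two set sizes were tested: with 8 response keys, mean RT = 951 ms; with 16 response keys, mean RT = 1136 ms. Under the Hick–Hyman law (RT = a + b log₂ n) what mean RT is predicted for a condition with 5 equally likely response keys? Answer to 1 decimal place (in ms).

Fit slope and intercept:
  b = (1136 − 951) / (log₂ 16 − log₂ 8) = 185 / (4 − 3) = 185.000 ms/bit
  a = 951 − 185.000 × 3 = 396.000 ms
Then RT(5) = 396.000 + 185.000 × log₂ 5 = 396.000 + 185.000 × 2.3219 ≈ 825.557 ms.

825.6 ms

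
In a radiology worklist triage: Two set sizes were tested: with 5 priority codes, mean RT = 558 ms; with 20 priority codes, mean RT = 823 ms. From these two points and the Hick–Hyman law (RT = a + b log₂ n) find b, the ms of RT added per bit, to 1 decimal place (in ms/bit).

132.5 ms/bit

The slope on a log₂ axis is (823 − 558) / (4.3219 − 2.3219) = 132.500 ms/bit.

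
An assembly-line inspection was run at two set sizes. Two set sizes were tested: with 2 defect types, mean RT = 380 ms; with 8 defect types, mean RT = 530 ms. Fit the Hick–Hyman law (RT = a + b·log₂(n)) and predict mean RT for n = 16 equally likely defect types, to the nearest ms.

Fit slope and intercept:
  b = (530 − 380) / (log₂ 8 − log₂ 2) = 150 / (3 − 1) = 75 ms/bit
  a = 380 − 75 × 1 = 305 ms
Then RT(16) = 305 + 75 × log₂ 16 = 305 + 75 × 4 ≈ 605.000 ms.

605 ms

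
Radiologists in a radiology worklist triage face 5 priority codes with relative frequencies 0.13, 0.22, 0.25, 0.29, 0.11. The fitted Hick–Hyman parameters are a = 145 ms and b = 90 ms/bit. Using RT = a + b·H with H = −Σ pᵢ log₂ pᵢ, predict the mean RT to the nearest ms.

Entropy contributions −pᵢ log₂ pᵢ: 0.3826, 0.4806, 0.5000, 0.5179, 0.3503; sum H = 2.2314 bits.
RT = a + bH = 145 + 90·2.2314 = 345.83 ms.

346 ms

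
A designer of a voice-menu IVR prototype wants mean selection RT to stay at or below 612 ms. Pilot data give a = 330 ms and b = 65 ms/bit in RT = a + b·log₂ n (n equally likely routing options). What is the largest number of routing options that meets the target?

Information budget: (612 − 330)/65 = 4.3385 bits, so n ≤ 2^4.3385 = 20.231 → at most 20.

20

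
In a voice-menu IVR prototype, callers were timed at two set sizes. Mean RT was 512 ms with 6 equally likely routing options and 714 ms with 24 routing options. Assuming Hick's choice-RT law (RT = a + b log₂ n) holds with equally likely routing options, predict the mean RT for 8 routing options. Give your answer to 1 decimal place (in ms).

RT is linear in log₂ n, so two points fix the line:
  b = (714 − 512) / (log₂ 24 − log₂ 6) = 202 / (4.5850 − 2.5850) = 101.000 ms/bit
  a = 512 − 101.000 × 2.5850 = 250.919 ms
Then RT(8) = 250.919 + 101.000 × log₂ 8 = 250.919 + 101.000 × 3 ≈ 553.919 ms.

553.9 ms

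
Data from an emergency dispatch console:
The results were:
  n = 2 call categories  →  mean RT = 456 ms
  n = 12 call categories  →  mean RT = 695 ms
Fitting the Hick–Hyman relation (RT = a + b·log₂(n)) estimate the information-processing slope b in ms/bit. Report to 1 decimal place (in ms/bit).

b = (RT₂ − RT₁)/(log₂ n₂ − log₂ n₁) = (695 − 456)/(3.5850 − 1) = 92.458 ms/bit.

92.5 ms/bit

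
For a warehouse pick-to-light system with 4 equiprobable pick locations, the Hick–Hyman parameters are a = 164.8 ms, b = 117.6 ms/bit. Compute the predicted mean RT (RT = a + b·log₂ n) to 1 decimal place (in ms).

400.0 ms

log₂(4) = 2 bits, so RT = 164.8 + 117.6 × 2 ≈ 400.000 ms.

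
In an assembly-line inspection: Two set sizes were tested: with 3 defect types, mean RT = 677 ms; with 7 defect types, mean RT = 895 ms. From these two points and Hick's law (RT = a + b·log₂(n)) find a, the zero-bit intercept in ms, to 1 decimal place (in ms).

b = (RT₂ − RT₁)/(log₂ n₂ − log₂ n₁) = (895 − 677)/(2.8074 − 1.5850) = 178.339 ms/bit.
Intercept: a = 677 − 178.339·log₂(3) = 394.340 ms.

394.3 ms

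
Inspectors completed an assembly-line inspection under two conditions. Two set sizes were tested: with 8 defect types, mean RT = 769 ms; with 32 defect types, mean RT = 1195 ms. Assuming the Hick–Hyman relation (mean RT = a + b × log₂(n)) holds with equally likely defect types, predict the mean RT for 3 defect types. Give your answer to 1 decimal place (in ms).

467.6 ms

Solve the two-equation system in a and b:
  b = (1195 − 769) / (log₂ 32 − log₂ 8) = 426 / (5 − 3) = 213.000 ms/bit
  a = 769 − 213.000 × 3 = 130.000 ms
Then RT(3) = 130.000 + 213.000 × log₂ 3 = 130.000 + 213.000 × 1.5850 ≈ 467.597 ms.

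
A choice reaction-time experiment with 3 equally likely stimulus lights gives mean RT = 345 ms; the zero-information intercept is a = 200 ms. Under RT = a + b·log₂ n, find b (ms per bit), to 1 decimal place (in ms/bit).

3 alternatives carry log₂ 3 = 1.5850 bits; the choice cost is 345 − 200 = 145 ms, so b = 145/1.5850 = 91.485 ms/bit.

91.5 ms/bit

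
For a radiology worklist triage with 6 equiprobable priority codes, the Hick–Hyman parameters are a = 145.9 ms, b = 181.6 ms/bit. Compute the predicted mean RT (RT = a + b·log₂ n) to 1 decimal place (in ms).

log₂(6) = 2.5850 bits, so RT = 145.9 + 181.6 × 2.5850 ≈ 615.329 ms.

615.3 ms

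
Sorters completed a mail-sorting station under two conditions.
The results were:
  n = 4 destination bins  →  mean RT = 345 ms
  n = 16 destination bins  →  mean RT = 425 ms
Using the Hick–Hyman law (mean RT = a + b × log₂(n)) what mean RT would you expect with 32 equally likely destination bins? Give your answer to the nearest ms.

465 ms

With log₂ n on the abscissa the relation is linear; from the two conditions:
  b = (425 − 345) / (log₂ 16 − log₂ 4) = 80 / (4 − 2) = 40 ms/bit
  a = 345 − 40 × 2 = 265 ms
Then RT(32) = 265 + 40 × log₂ 32 = 265 + 40 × 5 ≈ 465.000 ms.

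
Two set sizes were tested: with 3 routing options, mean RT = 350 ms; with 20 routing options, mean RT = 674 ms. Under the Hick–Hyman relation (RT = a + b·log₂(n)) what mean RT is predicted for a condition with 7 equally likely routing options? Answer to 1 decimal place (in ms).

Fit slope and intercept:
  b = (674 − 350) / (log₂ 20 − log₂ 3) = 324 / (4.3219 − 1.5850) = 118.379 ms/bit
  a = 350 − 118.379 × 1.5850 = 162.373 ms
Then RT(7) = 162.373 + 118.379 × log₂ 7 = 162.373 + 118.379 × 2.8074 ≈ 494.706 ms.

494.7 ms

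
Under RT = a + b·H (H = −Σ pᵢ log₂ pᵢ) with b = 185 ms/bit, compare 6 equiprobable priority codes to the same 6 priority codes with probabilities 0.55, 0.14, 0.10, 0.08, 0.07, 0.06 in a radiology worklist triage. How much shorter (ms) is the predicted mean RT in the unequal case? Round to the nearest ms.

The RT saving is b·ΔH. Equiprobable H₀ = log₂(6) = 2.5850 bits; with the given probabilities H = 2.0073 bits.
b·(H₀ − H) = 185 × (2.5850 − 2.0073) = 106.87 ms.

107 ms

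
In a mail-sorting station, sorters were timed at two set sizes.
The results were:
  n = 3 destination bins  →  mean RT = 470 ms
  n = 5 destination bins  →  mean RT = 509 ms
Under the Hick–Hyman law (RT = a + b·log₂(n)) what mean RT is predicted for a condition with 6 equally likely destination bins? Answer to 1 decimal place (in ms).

RT is linear in log₂ n, so two points fix the line:
  b = (509 − 470) / (log₂ 5 − log₂ 3) = 39 / (2.3219 − 1.5850) = 52.920 ms/bit
  a = 470 − 52.920 × 1.5850 = 386.124 ms
Then RT(6) = 386.124 + 52.920 × log₂ 6 = 386.124 + 52.920 × 2.5850 ≈ 522.920 ms.

522.9 ms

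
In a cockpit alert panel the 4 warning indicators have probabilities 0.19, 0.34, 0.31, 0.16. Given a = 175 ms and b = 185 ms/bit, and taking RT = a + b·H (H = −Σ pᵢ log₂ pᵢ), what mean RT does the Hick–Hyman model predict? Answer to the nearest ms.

Entropy contributions −pᵢ log₂ pᵢ: 0.4552, 0.5292, 0.5238, 0.4230; sum H = 1.9312 bits.
RT = a + bH = 175 + 185·1.9312 = 532.27 ms.

532 ms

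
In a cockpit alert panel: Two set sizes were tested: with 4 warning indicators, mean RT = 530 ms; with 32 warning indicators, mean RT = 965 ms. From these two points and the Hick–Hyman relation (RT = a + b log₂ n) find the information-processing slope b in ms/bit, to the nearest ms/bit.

The slope on a log₂ axis is (965 − 530) / (5 − 2) = 145 ms/bit.

145 ms/bit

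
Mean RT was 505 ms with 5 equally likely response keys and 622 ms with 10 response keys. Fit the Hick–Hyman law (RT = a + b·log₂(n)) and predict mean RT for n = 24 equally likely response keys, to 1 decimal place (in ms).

Fit slope and intercept:
  b = (622 − 505) / (log₂ 10 − log₂ 5) = 117 / (3.3219 − 2.3219) = 117.000 ms/bit
  a = 505 − 117.000 × 2.3219 = 233.334 ms
Then RT(24) = 233.334 + 117.000 × log₂ 24 = 233.334 + 117.000 × 4.5850 ≈ 769.775 ms.

769.8 ms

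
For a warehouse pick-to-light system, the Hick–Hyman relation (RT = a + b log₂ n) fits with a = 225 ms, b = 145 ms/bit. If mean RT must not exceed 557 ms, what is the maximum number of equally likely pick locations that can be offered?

4

Set 225 + 145·log₂ n ≤ 557 → log₂ n ≤ (557 − 225)/145 = 2.2897.
So n ≤ 2^2.2897 = 4.889; the largest integer n is 4.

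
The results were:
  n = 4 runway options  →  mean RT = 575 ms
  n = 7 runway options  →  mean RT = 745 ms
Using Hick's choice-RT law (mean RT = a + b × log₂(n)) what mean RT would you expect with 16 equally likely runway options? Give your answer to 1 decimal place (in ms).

RT is linear in log₂ n, so two points fix the line:
  b = (745 − 575) / (log₂ 7 − log₂ 4) = 170 / (2.8074 − 2) = 210.564 ms/bit
  a = 575 − 210.564 × 2 = 153.872 ms
Then RT(16) = 153.872 + 210.564 × log₂ 16 = 153.872 + 210.564 × 4 ≈ 996.128 ms.

996.1 ms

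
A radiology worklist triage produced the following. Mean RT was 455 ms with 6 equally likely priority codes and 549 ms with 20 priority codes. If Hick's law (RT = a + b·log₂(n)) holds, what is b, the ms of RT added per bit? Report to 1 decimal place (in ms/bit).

The slope on a log₂ axis is (549 − 455) / (4.3219 − 2.5850) = 54.117 ms/bit.

54.1 ms/bit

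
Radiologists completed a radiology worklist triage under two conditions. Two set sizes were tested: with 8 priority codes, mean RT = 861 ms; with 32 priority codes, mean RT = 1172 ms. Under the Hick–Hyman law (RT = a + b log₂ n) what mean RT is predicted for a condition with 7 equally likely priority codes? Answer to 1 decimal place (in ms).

831.0 ms

RT is linear in log₂ n, so two points fix the line:
  b = (1172 − 861) / (log₂ 32 − log₂ 8) = 311 / (5 − 3) = 155.500 ms/bit
  a = 861 − 155.500 × 3 = 394.500 ms
Then RT(7) = 394.500 + 155.500 × log₂ 7 = 394.500 + 155.500 × 2.8074 ≈ 831.044 ms.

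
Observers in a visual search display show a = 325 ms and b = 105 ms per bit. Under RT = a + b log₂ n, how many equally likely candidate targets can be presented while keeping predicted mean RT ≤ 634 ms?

Information budget: (634 − 325)/105 = 2.9429 bits, so n ≤ 2^2.9429 = 7.689 → at most 7.

7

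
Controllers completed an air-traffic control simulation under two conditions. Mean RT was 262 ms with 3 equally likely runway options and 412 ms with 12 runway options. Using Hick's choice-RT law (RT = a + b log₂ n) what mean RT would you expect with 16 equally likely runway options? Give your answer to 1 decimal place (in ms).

With log₂ n on the abscissa the relation is linear; from the two conditions:
  b = (412 − 262) / (log₂ 12 − log₂ 3) = 150 / (3.5850 − 1.5850) = 75.000 ms/bit
  a = 262 − 75.000 × 1.5850 = 143.128 ms
Then RT(16) = 143.128 + 75.000 × log₂ 16 = 143.128 + 75.000 × 4 ≈ 443.128 ms.

443.1 ms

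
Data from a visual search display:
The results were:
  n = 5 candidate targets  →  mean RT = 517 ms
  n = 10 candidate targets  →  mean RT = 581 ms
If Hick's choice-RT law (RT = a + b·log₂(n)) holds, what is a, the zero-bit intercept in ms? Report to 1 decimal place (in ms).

Slope: b = (581 − 517) / (log₂ 10 − log₂ 5) = 64/1.0000 = 64.000 ms/bit.
Intercept: a = 517 − 64.000·log₂(5) = 368.397 ms.

368.4 ms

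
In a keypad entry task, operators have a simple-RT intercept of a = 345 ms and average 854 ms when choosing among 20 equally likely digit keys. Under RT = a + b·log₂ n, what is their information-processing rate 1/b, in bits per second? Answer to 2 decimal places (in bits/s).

Choice component = 854 − 345 = 509 ms over log₂(20) = 4.3219 bits.
b = 509 / 4.3219 = 117.772 ms/bit, so 1/b = 8.491 bits/s.

8.49 bits/s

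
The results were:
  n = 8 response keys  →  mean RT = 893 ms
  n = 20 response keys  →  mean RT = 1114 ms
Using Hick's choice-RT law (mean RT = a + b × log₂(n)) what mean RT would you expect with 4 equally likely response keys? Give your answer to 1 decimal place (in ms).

RT is linear in log₂ n, so two points fix the line:
  b = (1114 − 893) / (log₂ 20 − log₂ 8) = 221 / (4.3219 − 3) = 167.180 ms/bit
  a = 893 − 167.180 × 3 = 391.460 ms
Then RT(4) = 391.460 + 167.180 × log₂ 4 = 391.460 + 167.180 × 2 ≈ 725.820 ms.

725.8 ms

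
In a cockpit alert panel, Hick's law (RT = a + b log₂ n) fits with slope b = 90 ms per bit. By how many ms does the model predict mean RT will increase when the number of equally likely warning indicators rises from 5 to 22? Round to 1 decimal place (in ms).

192.4 ms

The intercept a cancels: ΔRT = b·(log₂ n₂ − log₂ n₁) = b·log₂(n₂/n₁).
log₂(22) − log₂(5) = 4.4594 − 2.3219 = 2.1375.
ΔRT = 90 × 2.1375 = 192.375 ms.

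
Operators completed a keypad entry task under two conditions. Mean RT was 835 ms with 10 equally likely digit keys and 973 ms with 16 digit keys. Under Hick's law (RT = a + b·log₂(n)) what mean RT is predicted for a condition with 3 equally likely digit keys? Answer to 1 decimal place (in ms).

Solve the two-equation system in a and b:
  b = (973 − 835) / (log₂ 16 − log₂ 10) = 138 / (4 − 3.3219) = 203.518 ms/bit
  a = 835 − 203.518 × 3.3219 = 158.927 ms
Then RT(3) = 158.927 + 203.518 × log₂ 3 = 158.927 + 203.518 × 1.5850 ≈ 481.496 ms.

481.5 ms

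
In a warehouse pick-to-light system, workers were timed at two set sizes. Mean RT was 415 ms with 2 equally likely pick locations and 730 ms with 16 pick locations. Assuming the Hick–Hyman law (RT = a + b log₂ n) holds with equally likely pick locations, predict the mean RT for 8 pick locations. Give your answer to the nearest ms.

Fit slope and intercept:
  b = (730 − 415) / (log₂ 16 − log₂ 2) = 315 / (4 − 1) = 105 ms/bit
  a = 415 − 105 × 1 = 310 ms
Then RT(8) = 310 + 105 × log₂ 8 = 310 + 105 × 3 ≈ 625.000 ms.

625 ms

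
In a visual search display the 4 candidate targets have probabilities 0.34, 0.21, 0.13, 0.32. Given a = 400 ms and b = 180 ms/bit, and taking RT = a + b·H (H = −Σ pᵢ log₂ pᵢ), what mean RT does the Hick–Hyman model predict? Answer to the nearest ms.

744 ms

Entropy contributions −pᵢ log₂ pᵢ: 0.5292, 0.4728, 0.3826, 0.5260; sum H = 1.9107 bits.
RT = a + bH = 400 + 180·1.9107 = 743.92 ms.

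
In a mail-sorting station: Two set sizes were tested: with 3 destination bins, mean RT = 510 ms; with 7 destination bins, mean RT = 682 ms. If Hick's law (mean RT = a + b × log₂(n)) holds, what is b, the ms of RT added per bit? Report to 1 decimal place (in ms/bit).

140.7 ms/bit

b = (RT₂ − RT₁)/(log₂ n₂ − log₂ n₁) = (682 − 510)/(2.8074 − 1.5850) = 140.708 ms/bit.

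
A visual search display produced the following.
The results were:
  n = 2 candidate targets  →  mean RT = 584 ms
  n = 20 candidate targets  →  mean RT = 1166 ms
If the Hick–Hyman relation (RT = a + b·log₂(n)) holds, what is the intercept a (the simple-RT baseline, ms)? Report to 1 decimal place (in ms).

Slope: b = (1166 − 584) / (log₂ 20 − log₂ 2) = 582/3.3219 = 175.199 ms/bit.
Intercept: a = 584 − 175.199·log₂(2) = 408.801 ms.

408.8 ms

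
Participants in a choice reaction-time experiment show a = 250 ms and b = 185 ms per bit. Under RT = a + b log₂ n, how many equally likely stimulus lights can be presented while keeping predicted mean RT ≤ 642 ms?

4

Information budget: (642 − 250)/185 = 2.1189 bits, so n ≤ 2^2.1189 = 4.344 → at most 4.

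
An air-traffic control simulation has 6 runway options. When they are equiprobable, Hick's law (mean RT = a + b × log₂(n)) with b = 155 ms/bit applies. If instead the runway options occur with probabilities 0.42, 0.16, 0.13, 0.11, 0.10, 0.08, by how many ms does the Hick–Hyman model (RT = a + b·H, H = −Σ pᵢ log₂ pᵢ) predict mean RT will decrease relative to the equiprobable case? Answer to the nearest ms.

Equiprobable entropy H₀ = log₂ 6 = 2.5850 bits.
Skewed entropy H = −Σ pᵢ log₂ pᵢ = 2.3053 bits.
ΔRT = b·(H₀ − H) = 155 × 0.2797 = 43.35 ms.

43 ms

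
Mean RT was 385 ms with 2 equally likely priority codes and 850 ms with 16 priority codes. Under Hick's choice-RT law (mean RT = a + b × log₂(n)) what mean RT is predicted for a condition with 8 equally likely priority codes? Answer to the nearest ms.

RT is linear in log₂ n, so two points fix the line:
  b = (850 − 385) / (log₂ 16 − log₂ 2) = 465 / (4 − 1) = 155 ms/bit
  a = 385 − 155 × 1 = 230 ms
Then RT(8) = 230 + 155 × log₂ 8 = 230 + 155 × 3 ≈ 695.000 ms.

695 ms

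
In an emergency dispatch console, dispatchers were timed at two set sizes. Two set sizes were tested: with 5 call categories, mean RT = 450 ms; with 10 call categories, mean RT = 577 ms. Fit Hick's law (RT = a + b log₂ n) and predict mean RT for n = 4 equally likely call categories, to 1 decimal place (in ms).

409.1 ms

With log₂ n on the abscissa the relation is linear; from the two conditions:
  b = (577 − 450) / (log₂ 10 − log₂ 5) = 127 / (3.3219 − 2.3219) = 127.000 ms/bit
  a = 450 − 127.000 × 2.3219 = 155.115 ms
Then RT(4) = 155.115 + 127.000 × log₂ 4 = 155.115 + 127.000 × 2 ≈ 409.115 ms.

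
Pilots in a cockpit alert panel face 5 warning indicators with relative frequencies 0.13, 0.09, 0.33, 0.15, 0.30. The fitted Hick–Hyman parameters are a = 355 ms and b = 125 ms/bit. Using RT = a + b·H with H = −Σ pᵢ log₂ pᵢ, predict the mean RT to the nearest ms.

624 ms

Entropy contributions −pᵢ log₂ pᵢ: 0.3826, 0.3127, 0.5278, 0.4105, 0.5211; sum H = 2.1548 bits.
RT = a + bH = 355 + 125·2.1548 = 624.34 ms.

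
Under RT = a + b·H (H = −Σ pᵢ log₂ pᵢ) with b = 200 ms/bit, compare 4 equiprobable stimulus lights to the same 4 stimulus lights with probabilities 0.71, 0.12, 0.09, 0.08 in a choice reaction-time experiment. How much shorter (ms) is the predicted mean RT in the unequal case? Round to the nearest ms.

The RT saving is b·ΔH. Equiprobable H₀ = log₂(4) = 2.0000 bits; with the given probabilities H = 1.3220 bits.
b·(H₀ − H) = 200 × (2.0000 − 1.3220) = 135.59 ms.

136 ms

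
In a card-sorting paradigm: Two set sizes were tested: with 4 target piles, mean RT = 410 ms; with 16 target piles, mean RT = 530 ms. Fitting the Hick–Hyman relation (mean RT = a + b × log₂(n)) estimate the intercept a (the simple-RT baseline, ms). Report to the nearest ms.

b = (RT₂ − RT₁)/(log₂ n₂ − log₂ n₁) = (530 − 410)/(4 − 2) = 60 ms/bit.
a = RT₁ − b·log₂ n₁ = 410 − 60 × 2 = 290.000 ms.

290 ms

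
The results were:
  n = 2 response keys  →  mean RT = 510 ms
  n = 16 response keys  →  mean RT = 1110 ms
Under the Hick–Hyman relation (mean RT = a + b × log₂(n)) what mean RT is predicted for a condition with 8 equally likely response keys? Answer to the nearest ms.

910 ms

Fit slope and intercept:
  b = (1110 − 510) / (log₂ 16 − log₂ 2) = 600 / (4 − 1) = 200 ms/bit
  a = 510 − 200 × 1 = 310 ms
Then RT(8) = 310 + 200 × log₂ 8 = 310 + 200 × 3 ≈ 910.000 ms.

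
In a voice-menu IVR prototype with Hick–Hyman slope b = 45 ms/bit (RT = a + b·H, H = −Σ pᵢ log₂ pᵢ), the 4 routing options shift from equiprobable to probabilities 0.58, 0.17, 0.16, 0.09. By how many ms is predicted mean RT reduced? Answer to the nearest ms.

17 ms

Equiprobable entropy H₀ = log₂ 4 = 2.0000 bits.
Skewed entropy H = −Σ pᵢ log₂ pᵢ = 1.6261 bits.
ΔRT = b·(H₀ − H) = 45 × 0.3739 = 16.83 ms.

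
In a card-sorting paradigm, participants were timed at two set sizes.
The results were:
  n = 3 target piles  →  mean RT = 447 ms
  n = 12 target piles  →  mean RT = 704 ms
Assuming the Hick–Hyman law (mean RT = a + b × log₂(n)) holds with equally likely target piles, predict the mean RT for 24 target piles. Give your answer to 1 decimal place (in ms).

832.5 ms

With log₂ n on the abscissa the relation is linear; from the two conditions:
  b = (704 − 447) / (log₂ 12 − log₂ 3) = 257 / (3.5850 − 1.5850) = 128.500 ms/bit
  a = 447 − 128.500 × 1.5850 = 243.332 ms
Then RT(24) = 243.332 + 128.500 × log₂ 24 = 243.332 + 128.500 × 4.5850 ≈ 832.500 ms.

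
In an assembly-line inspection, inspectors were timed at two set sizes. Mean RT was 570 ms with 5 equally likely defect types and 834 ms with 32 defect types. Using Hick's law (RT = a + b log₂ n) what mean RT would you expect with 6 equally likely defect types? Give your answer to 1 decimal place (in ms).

595.9 ms

With log₂ n on the abscissa the relation is linear; from the two conditions:
  b = (834 − 570) / (log₂ 32 − log₂ 5) = 264 / (5 − 2.3219) = 98.578 ms/bit
  a = 570 − 98.578 × 2.3219 = 341.108 ms
Then RT(6) = 341.108 + 98.578 × log₂ 6 = 341.108 + 98.578 × 2.5850 ≈ 595.930 ms.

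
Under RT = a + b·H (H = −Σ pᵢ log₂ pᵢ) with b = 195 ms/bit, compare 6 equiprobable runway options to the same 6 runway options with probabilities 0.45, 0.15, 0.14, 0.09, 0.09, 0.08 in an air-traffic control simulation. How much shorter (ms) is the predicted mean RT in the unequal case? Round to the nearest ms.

67 ms

Equiprobable entropy H₀ = log₂ 6 = 2.5850 bits.
Skewed entropy H = −Σ pᵢ log₂ pᵢ = 2.2429 bits.
ΔRT = b·(H₀ − H) = 195 × 0.3421 = 66.71 ms.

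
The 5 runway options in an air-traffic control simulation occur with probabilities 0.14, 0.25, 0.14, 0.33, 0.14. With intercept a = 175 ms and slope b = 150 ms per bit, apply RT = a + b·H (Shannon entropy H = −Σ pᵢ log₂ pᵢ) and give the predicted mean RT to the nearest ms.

508 ms

Entropy contributions −pᵢ log₂ pᵢ: 0.3971, 0.5000, 0.3971, 0.5278, 0.3971; sum H = 2.2192 bits.
RT = a + bH = 175 + 150·2.2192 = 507.87 ms.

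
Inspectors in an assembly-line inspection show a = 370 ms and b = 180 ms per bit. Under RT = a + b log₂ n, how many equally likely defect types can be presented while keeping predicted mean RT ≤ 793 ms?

5

Information budget: (793 − 370)/180 = 2.3500 bits, so n ≤ 2^2.3500 = 5.098 → at most 5.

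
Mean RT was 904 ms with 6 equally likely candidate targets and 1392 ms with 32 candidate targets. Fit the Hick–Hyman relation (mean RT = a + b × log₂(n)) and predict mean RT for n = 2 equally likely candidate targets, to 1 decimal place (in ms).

Solve the two-equation system in a and b:
  b = (1392 − 904) / (log₂ 32 − log₂ 6) = 488 / (5 − 2.5850) = 202.067 ms/bit
  a = 904 − 202.067 × 2.5850 = 381.664 ms
Then RT(2) = 381.664 + 202.067 × log₂ 2 = 381.664 + 202.067 × 1 ≈ 583.731 ms.

583.7 ms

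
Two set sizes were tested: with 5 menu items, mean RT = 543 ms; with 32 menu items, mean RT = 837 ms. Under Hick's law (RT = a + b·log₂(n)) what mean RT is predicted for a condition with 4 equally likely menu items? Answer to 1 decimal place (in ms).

Solve the two-equation system in a and b:
  b = (837 − 543) / (log₂ 32 − log₂ 5) = 294 / (5 − 2.3219) = 109.780 ms/bit
  a = 543 − 109.780 × 2.3219 = 288.098 ms
Then RT(4) = 288.098 + 109.780 × log₂ 4 = 288.098 + 109.780 × 2 ≈ 507.659 ms.

507.7 ms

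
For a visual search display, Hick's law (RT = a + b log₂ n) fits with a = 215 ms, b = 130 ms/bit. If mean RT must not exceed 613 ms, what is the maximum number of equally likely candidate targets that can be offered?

8

130·log₂ n ≤ 613 − 215 = 398, giving log₂ n ≤ 3.0615 and n ≤ 8.349. The largest whole number is 8.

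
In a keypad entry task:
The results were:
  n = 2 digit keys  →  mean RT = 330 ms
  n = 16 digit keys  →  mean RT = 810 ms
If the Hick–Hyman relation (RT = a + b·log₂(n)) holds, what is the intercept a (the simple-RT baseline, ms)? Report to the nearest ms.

b = (RT₂ − RT₁)/(log₂ n₂ − log₂ n₁) = (810 − 330)/(4 − 1) = 160 ms/bit.
a = RT₁ − b·log₂ n₁ = 330 − 160 × 1 = 170.000 ms.

170 ms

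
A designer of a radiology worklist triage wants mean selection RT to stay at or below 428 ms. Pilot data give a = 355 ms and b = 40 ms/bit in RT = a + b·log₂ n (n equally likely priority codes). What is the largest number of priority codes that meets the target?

Information budget: (428 − 355)/40 = 1.8250 bits, so n ≤ 2^1.8250 = 3.543 → at most 3.

3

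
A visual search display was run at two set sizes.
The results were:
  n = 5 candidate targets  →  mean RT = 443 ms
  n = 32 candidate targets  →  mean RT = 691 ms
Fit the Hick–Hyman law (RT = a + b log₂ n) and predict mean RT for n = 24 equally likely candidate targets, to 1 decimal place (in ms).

Fit slope and intercept:
  b = (691 − 443) / (log₂ 32 − log₂ 5) = 248 / (5 − 2.3219) = 92.604 ms/bit
  a = 443 − 92.604 × 2.3219 = 227.980 ms
Then RT(24) = 227.980 + 92.604 × log₂ 24 = 227.980 + 92.604 × 4.5850 ≈ 652.566 ms.

652.6 ms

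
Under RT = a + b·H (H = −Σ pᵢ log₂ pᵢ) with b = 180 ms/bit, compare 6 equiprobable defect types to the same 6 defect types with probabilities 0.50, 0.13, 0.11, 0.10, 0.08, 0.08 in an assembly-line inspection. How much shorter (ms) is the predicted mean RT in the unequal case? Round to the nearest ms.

79 ms

The RT saving is b·ΔH. Equiprobable H₀ = log₂(6) = 2.5850 bits; with the given probabilities H = 2.1481 bits.
b·(H₀ − H) = 180 × (2.5850 − 2.1481) = 78.63 ms.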